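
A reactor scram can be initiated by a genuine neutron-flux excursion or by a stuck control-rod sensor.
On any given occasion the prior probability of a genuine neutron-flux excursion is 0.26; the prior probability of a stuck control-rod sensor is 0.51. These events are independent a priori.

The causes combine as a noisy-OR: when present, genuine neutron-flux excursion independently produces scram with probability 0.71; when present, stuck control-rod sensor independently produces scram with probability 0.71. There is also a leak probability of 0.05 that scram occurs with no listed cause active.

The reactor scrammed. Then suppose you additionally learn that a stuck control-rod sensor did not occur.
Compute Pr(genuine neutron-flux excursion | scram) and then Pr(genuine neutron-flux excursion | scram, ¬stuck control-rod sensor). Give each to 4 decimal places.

Pr(genuine neutron-flux excursion | scram) ≈ 0.4236; Pr(genuine neutron-flux excursion | scram, ¬stuck control-rod sensor) ≈ 0.8358

Under noisy-OR, P(scram | causes) = 1 − (1−0.05)·∏(1−qᵢ) over the active causes.
P(scram) = 0.05*0.74*0.49 + 0.7245*0.74*0.51 + 0.7245*0.26*0.49 + 0.920105*0.26*0.51 = 0.018130 + 0.273426 + 0.092301 + 0.122006 = 0.505863
Restricting to configurations with genuine neutron-flux excursion present: 0.092301 + 0.122006 = 0.214307.
Hence the posterior is 0.214307/0.505863 ≈ 0.4236.

Now condition on the additional information:
Enumerate both values of genuine neutron-flux excursion and weight by the priors:
  P(scram | ¬stuck control-rod sensor) = 0.05·0.74 + 0.7245·0.26
        = 0.037000 + 0.188370 = 0.225370
Configurations with genuine neutron-flux excursion contribute 0.188370, so
  P(genuine neutron-flux excursion | scram, ¬stuck control-rod sensor) = 0.188370 / 0.225370 ≈ 0.8358
With stuck control-rod sensor excluded, genuine neutron-flux excursion must carry more of the explanatory weight for the scram.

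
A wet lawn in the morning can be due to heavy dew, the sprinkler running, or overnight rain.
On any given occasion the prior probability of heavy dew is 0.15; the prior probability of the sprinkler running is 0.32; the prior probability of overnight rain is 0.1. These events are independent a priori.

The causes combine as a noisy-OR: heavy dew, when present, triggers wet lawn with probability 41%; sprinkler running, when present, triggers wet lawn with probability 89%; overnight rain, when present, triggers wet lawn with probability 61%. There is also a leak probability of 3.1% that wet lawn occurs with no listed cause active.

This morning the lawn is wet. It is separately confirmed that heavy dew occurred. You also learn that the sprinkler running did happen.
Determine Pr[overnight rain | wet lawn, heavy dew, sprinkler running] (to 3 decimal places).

Under noisy-OR, P(wet lawn | causes) = 1 − (1−0.031)·∏(1−qᵢ) over the active causes.
P(wet lawn | heavy dew, sprinkler running) = 0.937112×0.9 + 0.975474×0.1 = 0.843401 + 0.097547 = 0.940948
Of this, 0.097547 comes from 0.975474×0.1 (the overnight rain=true cases).
P(overnight rain | wet lawn, heavy dew, sprinkler running) = 0.097547 / 0.940948 ≈ 0.104

Pr[overnight rain | wet lawn, heavy dew, sprinkler running] ≈ 0.104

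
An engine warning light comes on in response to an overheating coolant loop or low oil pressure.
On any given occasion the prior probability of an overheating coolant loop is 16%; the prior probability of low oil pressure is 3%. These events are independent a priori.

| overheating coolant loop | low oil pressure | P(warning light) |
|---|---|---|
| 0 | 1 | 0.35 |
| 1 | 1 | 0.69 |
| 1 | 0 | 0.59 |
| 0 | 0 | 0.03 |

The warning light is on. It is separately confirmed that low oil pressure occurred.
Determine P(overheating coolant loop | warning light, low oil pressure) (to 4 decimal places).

P(overheating coolant loop | warning light, low oil pressure) ≈ 0.2730

By total probability over both values of overheating coolant loop:
  P(warning light | low oil pressure) = 0.35*0.84 + 0.69*0.16
        = 0.294000 + 0.110400 = 0.404400
Keeping only the overheating coolant loop-present terms gives 0.110400, so
  P(overheating coolant loop | warning light, low oil pressure) = 0.110400 / 0.404400 ≈ 0.2730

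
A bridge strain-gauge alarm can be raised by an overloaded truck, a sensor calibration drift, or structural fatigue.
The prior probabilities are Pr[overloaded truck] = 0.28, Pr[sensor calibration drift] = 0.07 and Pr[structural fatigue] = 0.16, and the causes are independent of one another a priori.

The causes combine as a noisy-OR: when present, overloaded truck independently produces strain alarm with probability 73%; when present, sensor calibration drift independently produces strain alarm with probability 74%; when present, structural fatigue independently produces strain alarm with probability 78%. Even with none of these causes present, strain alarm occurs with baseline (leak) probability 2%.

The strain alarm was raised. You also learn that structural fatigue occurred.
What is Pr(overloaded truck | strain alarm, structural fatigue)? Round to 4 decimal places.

Under noisy-OR, P(strain alarm | causes) = 1 − (1−0.02)·∏(1−qᵢ) over the active causes.
For the numerator, keep only overloaded truck=true terms: 0.245242 + 0.019303 = 0.264545
Normalizer over all consistent configurations: 0.7844·0.72·0.93 + 0.943944·0.72·0.07 + 0.941788·0.28·0.93 + 0.984865·0.28·0.07 = 0.837354
Posterior = 0.264545 / 0.837354 ≈ 0.3159

Pr(overloaded truck | strain alarm, structural fatigue) ≈ 0.3159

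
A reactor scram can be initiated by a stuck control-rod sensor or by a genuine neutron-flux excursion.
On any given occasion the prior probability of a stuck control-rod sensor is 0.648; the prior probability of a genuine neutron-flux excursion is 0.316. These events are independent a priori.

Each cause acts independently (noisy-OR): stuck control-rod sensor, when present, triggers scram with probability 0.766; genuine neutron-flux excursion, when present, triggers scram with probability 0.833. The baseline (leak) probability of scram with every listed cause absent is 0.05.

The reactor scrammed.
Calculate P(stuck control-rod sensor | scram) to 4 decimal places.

P(stuck control-rod sensor | scram) ≈ 0.8369

Under noisy-OR, P(scram | causes) = 1 − (1−0.05)·∏(1−qᵢ) over the active causes.
Numerator (weight on configurations with stuck control-rod sensor): 0.344702 + 0.197166 = 0.541868
Denominator P(scram): 0.05×0.352×0.684 + 0.84135×0.352×0.316 + 0.7777×0.648×0.684 + 0.962876×0.648×0.316 = 0.647491
Posterior = 0.541868 / 0.647491 ≈ 0.8369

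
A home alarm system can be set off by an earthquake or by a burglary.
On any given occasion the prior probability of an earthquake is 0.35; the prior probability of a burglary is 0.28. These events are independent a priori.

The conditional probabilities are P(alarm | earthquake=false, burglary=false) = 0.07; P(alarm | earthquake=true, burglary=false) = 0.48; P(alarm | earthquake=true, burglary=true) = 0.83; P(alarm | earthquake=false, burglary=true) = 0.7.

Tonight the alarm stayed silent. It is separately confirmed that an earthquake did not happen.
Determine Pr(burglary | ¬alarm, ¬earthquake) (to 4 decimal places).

Pr(burglary | ¬alarm, ¬earthquake) ≈ 0.1115

Weight on burglary=true, given the evidence: 0.3×0.28 = 0.084000
Denominator P(¬alarm | ¬earthquake): 0.93×0.72 + 0.3×0.28 = 0.753600
P(burglary | ¬alarm, ¬earthquake) = 0.084000/0.753600 ≈ 0.1115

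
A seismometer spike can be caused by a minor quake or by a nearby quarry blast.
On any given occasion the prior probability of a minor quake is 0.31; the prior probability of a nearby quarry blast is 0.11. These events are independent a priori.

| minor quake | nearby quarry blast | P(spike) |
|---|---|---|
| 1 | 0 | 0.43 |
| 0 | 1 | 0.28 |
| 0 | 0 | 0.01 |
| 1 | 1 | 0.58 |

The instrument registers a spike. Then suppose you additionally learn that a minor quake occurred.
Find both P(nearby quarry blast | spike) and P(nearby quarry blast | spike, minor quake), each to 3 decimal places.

P(nearby quarry blast | spike) ≈ 0.247; P(nearby quarry blast | spike, minor quake) ≈ 0.143

P(spike) = 0.01*0.69*0.89 + 0.28*0.69*0.11 + 0.43*0.31*0.89 + 0.58*0.31*0.11 = 0.006141 + 0.021252 + 0.118637 + 0.019778 = 0.165808
The nearby quarry blast-present share is 0.021252 + 0.019778 = 0.041030.
P(nearby quarry blast | spike) = 0.041030 / 0.165808 ≈ 0.247

With the extra evidence:
P(spike | minor quake) = 0.43×0.89 + 0.58×0.11 = 0.382700 + 0.063800 = 0.446500
The nearby quarry blast-present share is 0.58×0.11 = 0.063800.
Hence the posterior is 0.063800/0.446500 ≈ 0.143.
Conditioning on minor quake lowers the posterior on nearby quarry blast: the classic explaining-away effect in a common-effect structure.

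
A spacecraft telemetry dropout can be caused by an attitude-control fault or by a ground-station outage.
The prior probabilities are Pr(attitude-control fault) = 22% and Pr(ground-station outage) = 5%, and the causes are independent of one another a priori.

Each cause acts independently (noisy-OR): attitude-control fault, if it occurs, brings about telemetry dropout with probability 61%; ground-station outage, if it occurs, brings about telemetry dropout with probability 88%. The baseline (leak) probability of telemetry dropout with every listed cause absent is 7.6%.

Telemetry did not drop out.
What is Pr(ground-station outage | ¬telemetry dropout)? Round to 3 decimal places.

Under noisy-OR, P(telemetry dropout | causes) = 1 − (1−0.076)·∏(1−qᵢ) over the active causes.
Sum P(¬telemetry dropout|·) weighted by the priors over the 4 (attitude-control fault, ground-station outage) configurations:
  P(¬telemetry dropout) = 0.924*0.78*0.95 + 0.11088*0.78*0.05 + 0.36036*0.22*0.95 + 0.043243*0.22*0.05
        = 0.684684 + 0.004324 + 0.075315 + 0.000476 = 0.764799
Keeping only the ground-station outage-present terms gives 0.004800, so
  P(ground-station outage | ¬telemetry dropout) = 0.004800 / 0.764799 ≈ 0.006

Pr(ground-station outage | ¬telemetry dropout) ≈ 0.006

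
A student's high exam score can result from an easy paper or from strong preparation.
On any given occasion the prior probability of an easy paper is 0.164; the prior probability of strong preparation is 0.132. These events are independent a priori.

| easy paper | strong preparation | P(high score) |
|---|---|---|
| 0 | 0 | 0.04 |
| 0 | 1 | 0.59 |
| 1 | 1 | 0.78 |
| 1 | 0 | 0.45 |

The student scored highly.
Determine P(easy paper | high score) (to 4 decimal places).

P(easy paper | high score) ≈ 0.4623

For the numerator, keep only easy paper=true terms: 0.064058 + 0.016885 = 0.080943
Normalizer over all consistent configurations: 0.04×0.836×0.868 + 0.59×0.836×0.132 + 0.45×0.164×0.868 + 0.78×0.164×0.132 = 0.175077
Posterior = 0.080943 / 0.175077 ≈ 0.4623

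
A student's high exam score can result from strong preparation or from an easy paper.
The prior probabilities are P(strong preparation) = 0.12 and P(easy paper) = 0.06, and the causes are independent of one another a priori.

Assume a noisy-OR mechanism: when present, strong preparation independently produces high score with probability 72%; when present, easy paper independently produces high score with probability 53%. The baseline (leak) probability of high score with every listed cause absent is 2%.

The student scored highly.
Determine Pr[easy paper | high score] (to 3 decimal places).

Under noisy-OR, P(high score | causes) = 1 − (1−0.02)·∏(1−qᵢ) over the active causes.
P(high score) = 0.02*0.88*0.94 + 0.5394*0.88*0.06 + 0.7256*0.12*0.94 + 0.871032*0.12*0.06 = 0.016544 + 0.028480 + 0.081848 + 0.006271 = 0.133143
Restricting to configurations with easy paper present: 0.028480 + 0.006271 = 0.034751.
So P(easy paper | high score) = 0.034751/0.133143 ≈ 0.261.

Pr[easy paper | high score] ≈ 0.261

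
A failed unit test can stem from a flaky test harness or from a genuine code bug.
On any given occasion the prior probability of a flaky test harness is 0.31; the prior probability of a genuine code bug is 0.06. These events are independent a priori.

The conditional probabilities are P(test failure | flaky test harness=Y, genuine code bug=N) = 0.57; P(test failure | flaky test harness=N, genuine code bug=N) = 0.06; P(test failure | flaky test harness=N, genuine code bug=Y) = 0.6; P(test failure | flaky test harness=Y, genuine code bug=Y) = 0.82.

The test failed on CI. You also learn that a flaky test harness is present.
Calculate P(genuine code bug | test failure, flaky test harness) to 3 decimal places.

For the numerator, keep only genuine code bug=true terms: 0.82×0.06 = 0.049200
Normalizer over all consistent configurations: 0.57×0.94 + 0.82×0.06 = 0.585000
P(genuine code bug | test failure, flaky test harness) = 0.049200/0.585000 ≈ 0.084

P(genuine code bug | test failure, flaky test harness) ≈ 0.084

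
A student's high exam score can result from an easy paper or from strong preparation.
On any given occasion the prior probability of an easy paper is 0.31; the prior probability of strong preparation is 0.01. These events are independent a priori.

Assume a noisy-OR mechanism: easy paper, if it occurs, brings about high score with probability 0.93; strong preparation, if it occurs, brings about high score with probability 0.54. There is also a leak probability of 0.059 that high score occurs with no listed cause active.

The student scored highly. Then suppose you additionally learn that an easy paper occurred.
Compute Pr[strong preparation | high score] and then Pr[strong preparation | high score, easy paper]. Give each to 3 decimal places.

Under noisy-OR, P(high score | causes) = 1 − (1−0.059)·∏(1−qᵢ) over the active causes.
For the numerator, keep only strong preparation=true terms: 0.003913 + 0.003006 = 0.006919
Normalizer over all consistent configurations: 0.059·0.69·0.99 + 0.56714·0.69·0.01 + 0.93413·0.31·0.99 + 0.9697·0.31·0.01 = 0.333906
P(strong preparation | high score) = 0.006919/0.333906 ≈ 0.021

Now condition on the additional information:
Sum P(high score|·) weighted by the priors over both values of strong preparation:
  P(high score | easy paper) = 0.93413×0.99 + 0.9697×0.01
        = 0.924789 + 0.009697 = 0.934486
The terms with strong preparation present sum to 0.009697, so
  P(strong preparation | high score, easy paper) = 0.009697 / 0.934486 ≈ 0.010

Pr[strong preparation | high score] ≈ 0.021; Pr[strong preparation | high score, easy paper] ≈ 0.010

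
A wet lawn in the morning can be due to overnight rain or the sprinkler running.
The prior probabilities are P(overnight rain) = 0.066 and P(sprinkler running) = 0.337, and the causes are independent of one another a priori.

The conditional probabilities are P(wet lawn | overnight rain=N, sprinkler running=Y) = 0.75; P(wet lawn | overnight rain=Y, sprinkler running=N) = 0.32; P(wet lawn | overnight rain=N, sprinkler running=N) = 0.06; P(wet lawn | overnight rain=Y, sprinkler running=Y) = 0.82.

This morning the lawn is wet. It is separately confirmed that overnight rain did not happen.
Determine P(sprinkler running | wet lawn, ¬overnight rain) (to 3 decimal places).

Enumerate both values of sprinkler running and weight by the priors:
  P(wet lawn | ¬overnight rain) = 0.06*0.663 + 0.75*0.337
        = 0.039780 + 0.252750 = 0.292530
Configurations with sprinkler running contribute 0.252750, so
  P(sprinkler running | wet lawn, ¬overnight rain) = 0.252750 / 0.292530 ≈ 0.864

P(sprinkler running | wet lawn, ¬overnight rain) ≈ 0.864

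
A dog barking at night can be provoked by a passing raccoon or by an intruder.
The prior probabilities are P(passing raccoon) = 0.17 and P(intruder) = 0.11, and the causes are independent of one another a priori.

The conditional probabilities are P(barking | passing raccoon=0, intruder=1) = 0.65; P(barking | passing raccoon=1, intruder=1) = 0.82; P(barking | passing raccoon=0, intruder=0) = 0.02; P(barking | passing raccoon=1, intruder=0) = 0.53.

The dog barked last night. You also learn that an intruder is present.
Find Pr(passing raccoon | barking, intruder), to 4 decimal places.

Numerator (weight on configurations with passing raccoon): 0.82×0.17 = 0.139400
Denominator P(barking | intruder): 0.65×0.83 + 0.82×0.17 = 0.678900
Posterior = 0.139400 / 0.678900 ≈ 0.2053

Pr(passing raccoon | barking, intruder) ≈ 0.2053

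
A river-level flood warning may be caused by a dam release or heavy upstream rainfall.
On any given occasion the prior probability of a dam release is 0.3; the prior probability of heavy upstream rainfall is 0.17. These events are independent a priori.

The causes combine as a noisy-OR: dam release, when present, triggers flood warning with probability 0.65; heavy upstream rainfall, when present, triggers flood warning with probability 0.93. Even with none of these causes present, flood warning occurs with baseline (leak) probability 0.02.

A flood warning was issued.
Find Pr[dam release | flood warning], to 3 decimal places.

Under noisy-OR, P(flood warning | causes) = 1 − (1−0.02)·∏(1−qᵢ) over the active causes.
P(flood warning) = 0.02*0.7*0.83 + 0.9314*0.7*0.17 + 0.657*0.3*0.83 + 0.97599*0.3*0.17 = 0.011620 + 0.110837 + 0.163593 + 0.049775 = 0.335825
Of this, 0.213368 comes from 0.163593 + 0.049775 (the dam release=true cases).
P(dam release | flood warning) = 0.213368 / 0.335825 ≈ 0.635

Pr[dam release | flood warning] ≈ 0.635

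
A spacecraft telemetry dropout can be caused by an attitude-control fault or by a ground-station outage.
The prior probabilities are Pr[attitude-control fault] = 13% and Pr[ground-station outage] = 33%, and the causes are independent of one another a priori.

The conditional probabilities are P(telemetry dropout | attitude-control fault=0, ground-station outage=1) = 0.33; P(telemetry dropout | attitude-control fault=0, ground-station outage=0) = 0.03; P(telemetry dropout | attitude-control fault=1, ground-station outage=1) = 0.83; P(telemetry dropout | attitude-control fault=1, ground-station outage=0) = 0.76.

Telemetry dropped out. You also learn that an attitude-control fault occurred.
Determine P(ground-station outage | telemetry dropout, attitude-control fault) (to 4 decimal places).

Enumerate both values of ground-station outage and weight by the priors:
  P(telemetry dropout | attitude-control fault) = 0.76×0.67 + 0.83×0.33
        = 0.509200 + 0.273900 = 0.783100
Keeping only the ground-station outage-present terms gives 0.273900, so
  P(ground-station outage | telemetry dropout, attitude-control fault) = 0.273900 / 0.783100 ≈ 0.3498

P(ground-station outage | telemetry dropout, attitude-control fault) ≈ 0.3498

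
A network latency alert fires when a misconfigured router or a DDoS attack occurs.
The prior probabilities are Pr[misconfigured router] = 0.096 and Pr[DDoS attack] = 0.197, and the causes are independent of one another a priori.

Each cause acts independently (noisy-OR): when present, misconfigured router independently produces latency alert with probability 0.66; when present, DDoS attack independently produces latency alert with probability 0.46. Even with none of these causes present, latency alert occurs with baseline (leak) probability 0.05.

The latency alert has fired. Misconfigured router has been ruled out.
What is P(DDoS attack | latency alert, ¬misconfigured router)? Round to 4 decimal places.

Under noisy-OR, P(latency alert | causes) = 1 − (1−0.05)·∏(1−qᵢ) over the active causes.
Enumerate both values of DDoS attack and weight by the priors:
  P(latency alert | ¬misconfigured router) = 0.05*0.803 + 0.487*0.197
        = 0.040150 + 0.095939 = 0.136089
Configurations with DDoS attack contribute 0.095939, so
  P(DDoS attack | latency alert, ¬misconfigured router) = 0.095939 / 0.136089 ≈ 0.7050

P(DDoS attack | latency alert, ¬misconfigured router) ≈ 0.7050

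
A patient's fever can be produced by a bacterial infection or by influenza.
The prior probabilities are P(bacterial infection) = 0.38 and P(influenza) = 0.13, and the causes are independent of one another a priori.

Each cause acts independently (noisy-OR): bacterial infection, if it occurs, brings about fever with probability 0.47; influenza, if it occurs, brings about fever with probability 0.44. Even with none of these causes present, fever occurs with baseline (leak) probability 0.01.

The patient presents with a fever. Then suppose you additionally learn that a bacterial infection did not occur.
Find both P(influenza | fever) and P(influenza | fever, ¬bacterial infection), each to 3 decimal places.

P(influenza | fever) ≈ 0.303; P(influenza | fever, ¬bacterial infection) ≈ 0.869

Under noisy-OR, P(fever | causes) = 1 − (1−0.01)·∏(1−qᵢ) over the active causes.
For the numerator, keep only influenza=true terms: 0.035915 + 0.034885 = 0.070800
The normalizing constant is 0.01·0.62·0.87 + 0.4456·0.62·0.13 + 0.4753·0.38·0.87 + 0.706168·0.38·0.13 = 0.233328
Posterior = 0.070800 / 0.233328 ≈ 0.303

Now condition on the additional information:
P(fever | ¬bacterial infection) = 0.01×0.87 + 0.4456×0.13 = 0.008700 + 0.057928 = 0.066628
The influenza-present share is 0.4456×0.13 = 0.057928.
P(influenza | fever, ¬bacterial infection) = 0.057928 / 0.066628 ≈ 0.869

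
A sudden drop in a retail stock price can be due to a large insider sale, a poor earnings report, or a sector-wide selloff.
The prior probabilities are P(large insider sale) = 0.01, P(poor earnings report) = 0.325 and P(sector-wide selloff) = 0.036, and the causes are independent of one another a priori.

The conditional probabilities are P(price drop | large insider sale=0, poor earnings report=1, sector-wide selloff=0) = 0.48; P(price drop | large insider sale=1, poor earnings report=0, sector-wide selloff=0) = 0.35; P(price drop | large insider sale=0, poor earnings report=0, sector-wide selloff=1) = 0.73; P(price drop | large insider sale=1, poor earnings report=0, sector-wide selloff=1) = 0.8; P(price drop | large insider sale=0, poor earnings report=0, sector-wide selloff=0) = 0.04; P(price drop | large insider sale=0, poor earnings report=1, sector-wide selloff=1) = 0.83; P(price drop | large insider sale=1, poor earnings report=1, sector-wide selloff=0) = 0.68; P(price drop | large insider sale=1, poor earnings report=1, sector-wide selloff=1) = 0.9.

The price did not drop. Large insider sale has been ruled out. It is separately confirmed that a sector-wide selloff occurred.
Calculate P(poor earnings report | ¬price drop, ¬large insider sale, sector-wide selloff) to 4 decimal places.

P(poor earnings report | ¬price drop, ¬large insider sale, sector-wide selloff) ≈ 0.2326

P(¬price drop | ¬large insider sale, sector-wide selloff) = 0.27·0.675 + 0.17·0.325 = 0.182250 + 0.055250 = 0.237500
Of this, 0.055250 comes from 0.17·0.325 (the poor earnings report=true cases).
So P(poor earnings report | ¬price drop, ¬large insider sale, sector-wide selloff) = 0.055250/0.237500 ≈ 0.2326.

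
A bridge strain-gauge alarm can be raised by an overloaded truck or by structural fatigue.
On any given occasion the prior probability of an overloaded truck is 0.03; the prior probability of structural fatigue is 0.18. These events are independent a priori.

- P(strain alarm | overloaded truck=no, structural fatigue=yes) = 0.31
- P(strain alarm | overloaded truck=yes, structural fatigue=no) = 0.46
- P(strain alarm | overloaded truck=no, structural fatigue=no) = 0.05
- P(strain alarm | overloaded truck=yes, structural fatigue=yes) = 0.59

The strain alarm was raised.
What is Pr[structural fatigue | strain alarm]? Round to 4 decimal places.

Pr[structural fatigue | strain alarm] ≈ 0.5287

P(strain alarm) = 0.05×0.97×0.82 + 0.31×0.97×0.18 + 0.46×0.03×0.82 + 0.59×0.03×0.18 = 0.039770 + 0.054126 + 0.011316 + 0.003186 = 0.108398
Restricting to configurations with structural fatigue present: 0.054126 + 0.003186 = 0.057312.
P(structural fatigue | strain alarm) = 0.057312 / 0.108398 ≈ 0.5287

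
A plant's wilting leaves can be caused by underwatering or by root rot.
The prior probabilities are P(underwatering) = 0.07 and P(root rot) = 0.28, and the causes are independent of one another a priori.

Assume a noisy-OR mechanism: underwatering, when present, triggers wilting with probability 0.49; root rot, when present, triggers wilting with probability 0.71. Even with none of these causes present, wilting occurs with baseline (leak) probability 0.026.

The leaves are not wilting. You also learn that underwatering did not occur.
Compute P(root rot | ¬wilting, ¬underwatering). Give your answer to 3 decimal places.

P(root rot | ¬wilting, ¬underwatering) ≈ 0.101

Under noisy-OR, P(wilting | causes) = 1 − (1−0.026)·∏(1−qᵢ) over the active causes.
For the numerator, keep only root rot=true terms: 0.28246·0.28 = 0.079089
The normalizing constant is 0.974·0.72 + 0.28246·0.28 = 0.780369
P(root rot | ¬wilting, ¬underwatering) = 0.079089/0.780369 ≈ 0.101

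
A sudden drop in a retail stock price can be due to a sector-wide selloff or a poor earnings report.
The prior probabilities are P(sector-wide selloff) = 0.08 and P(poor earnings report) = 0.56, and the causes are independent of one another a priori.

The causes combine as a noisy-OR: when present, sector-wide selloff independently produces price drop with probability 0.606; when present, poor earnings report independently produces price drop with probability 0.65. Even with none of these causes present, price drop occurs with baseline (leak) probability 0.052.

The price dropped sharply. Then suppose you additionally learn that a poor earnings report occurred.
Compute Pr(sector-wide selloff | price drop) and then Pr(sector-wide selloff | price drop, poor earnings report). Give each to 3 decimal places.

Pr(sector-wide selloff | price drop) ≈ 0.143; Pr(sector-wide selloff | price drop, poor earnings report) ≈ 0.102

Under noisy-OR, P(price drop | causes) = 1 − (1−0.052)·∏(1−qᵢ) over the active causes.
For the numerator, keep only sector-wide selloff=true terms: 0.022052 + 0.038943 = 0.060995
Denominator P(price drop): 0.052*0.92*0.44 + 0.6682*0.92*0.56 + 0.626488*0.08*0.44 + 0.869271*0.08*0.56 = 0.426302
Posterior = 0.060995 / 0.426302 ≈ 0.143

Now condition on the additional information:
Enumerate both values of sector-wide selloff and weight by the priors:
  P(price drop | poor earnings report) = 0.6682*0.92 + 0.869271*0.08
        = 0.614744 + 0.069542 = 0.684286
The terms with sector-wide selloff present sum to 0.069542, so
  P(sector-wide selloff | price drop, poor earnings report) = 0.069542 / 0.684286 ≈ 0.102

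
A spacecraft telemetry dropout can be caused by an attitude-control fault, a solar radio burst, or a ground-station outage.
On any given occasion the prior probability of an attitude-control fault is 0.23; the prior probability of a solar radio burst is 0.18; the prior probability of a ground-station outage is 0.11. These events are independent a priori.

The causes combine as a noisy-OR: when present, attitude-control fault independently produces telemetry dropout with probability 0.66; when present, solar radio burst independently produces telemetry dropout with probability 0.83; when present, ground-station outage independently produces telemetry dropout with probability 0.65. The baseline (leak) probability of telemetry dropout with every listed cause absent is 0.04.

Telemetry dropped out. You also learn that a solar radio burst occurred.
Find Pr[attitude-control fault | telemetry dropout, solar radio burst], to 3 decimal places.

Under noisy-OR, P(telemetry dropout | causes) = 1 − (1−0.04)·∏(1−qᵢ) over the active causes.
By total probability over the 4 (attitude-control fault, ground-station outage) configurations:
  P(telemetry dropout | solar radio burst) = 0.8368×0.77×0.89 + 0.94288×0.77×0.11 + 0.944512×0.23×0.89 + 0.980579×0.23×0.11
        = 0.573459 + 0.079862 + 0.193342 + 0.024809 = 0.871472
The terms with attitude-control fault present sum to 0.218151, so
  P(attitude-control fault | telemetry dropout, solar radio burst) = 0.218151 / 0.871472 ≈ 0.250

Pr[attitude-control fault | telemetry dropout, solar radio burst] ≈ 0.250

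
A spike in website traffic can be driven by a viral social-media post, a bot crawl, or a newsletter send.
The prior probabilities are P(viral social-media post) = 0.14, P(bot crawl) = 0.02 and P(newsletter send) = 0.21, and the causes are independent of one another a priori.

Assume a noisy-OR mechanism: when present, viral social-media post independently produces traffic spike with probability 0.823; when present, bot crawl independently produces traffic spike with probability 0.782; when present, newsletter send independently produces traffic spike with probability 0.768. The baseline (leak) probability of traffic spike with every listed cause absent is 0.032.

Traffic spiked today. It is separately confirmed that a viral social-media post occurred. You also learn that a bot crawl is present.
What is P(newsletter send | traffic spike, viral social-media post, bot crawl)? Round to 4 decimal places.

P(newsletter send | traffic spike, viral social-media post, bot crawl) ≈ 0.2149

Under noisy-OR, P(traffic spike | causes) = 1 − (1−0.032)·∏(1−qᵢ) over the active causes.
P(traffic spike | viral social-media post, bot crawl) = 0.962649*0.79 + 0.991335*0.21 = 0.760493 + 0.208180 = 0.968673
Restricting to configurations with newsletter send present: 0.991335*0.21 = 0.208180.
P(newsletter send | traffic spike, viral social-media post, bot crawl) = 0.208180 / 0.968673 ≈ 0.2149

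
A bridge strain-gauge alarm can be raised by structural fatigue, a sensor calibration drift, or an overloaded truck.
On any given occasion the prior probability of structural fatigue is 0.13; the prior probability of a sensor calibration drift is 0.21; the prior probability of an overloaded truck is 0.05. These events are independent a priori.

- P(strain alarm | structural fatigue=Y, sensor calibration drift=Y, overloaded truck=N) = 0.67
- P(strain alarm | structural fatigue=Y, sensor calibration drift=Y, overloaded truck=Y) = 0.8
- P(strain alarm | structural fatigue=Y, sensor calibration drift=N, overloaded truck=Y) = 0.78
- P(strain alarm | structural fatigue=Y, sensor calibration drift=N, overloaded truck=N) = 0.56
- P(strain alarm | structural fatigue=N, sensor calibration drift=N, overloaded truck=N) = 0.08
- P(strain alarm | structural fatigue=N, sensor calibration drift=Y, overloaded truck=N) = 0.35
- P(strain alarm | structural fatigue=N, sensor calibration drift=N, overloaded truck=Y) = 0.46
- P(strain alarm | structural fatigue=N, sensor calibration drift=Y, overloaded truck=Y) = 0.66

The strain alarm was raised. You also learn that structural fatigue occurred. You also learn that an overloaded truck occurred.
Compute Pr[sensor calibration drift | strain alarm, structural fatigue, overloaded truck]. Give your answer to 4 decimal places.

Pr[sensor calibration drift | strain alarm, structural fatigue, overloaded truck] ≈ 0.2142

Sum P(strain alarm|·) weighted by the priors over both values of sensor calibration drift:
  P(strain alarm | structural fatigue, overloaded truck) = 0.78×0.79 + 0.8×0.21
        = 0.616200 + 0.168000 = 0.784200
The terms with sensor calibration drift present sum to 0.168000, so
  P(sensor calibration drift | strain alarm, structural fatigue, overloaded truck) = 0.168000 / 0.784200 ≈ 0.2142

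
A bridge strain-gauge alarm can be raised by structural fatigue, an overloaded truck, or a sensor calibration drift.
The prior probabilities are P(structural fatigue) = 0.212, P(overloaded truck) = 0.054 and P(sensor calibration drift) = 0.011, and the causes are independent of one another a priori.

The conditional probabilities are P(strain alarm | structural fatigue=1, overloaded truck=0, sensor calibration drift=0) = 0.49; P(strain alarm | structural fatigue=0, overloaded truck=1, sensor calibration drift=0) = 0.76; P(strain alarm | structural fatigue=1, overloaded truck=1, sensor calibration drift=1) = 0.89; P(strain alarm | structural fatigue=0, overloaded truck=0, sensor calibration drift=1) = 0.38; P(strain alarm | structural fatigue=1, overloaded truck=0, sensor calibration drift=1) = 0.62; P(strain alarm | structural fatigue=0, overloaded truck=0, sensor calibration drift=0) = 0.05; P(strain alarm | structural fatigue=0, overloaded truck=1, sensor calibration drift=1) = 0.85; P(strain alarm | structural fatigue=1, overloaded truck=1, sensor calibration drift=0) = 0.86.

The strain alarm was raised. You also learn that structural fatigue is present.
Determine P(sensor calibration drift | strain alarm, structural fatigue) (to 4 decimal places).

P(strain alarm | structural fatigue) = 0.49·0.946·0.989 + 0.62·0.946·0.011 + 0.86·0.054·0.989 + 0.89·0.054·0.011 = 0.458441 + 0.006452 + 0.045929 + 0.000529 = 0.511351
The sensor calibration drift-present share is 0.006452 + 0.000529 = 0.006981.
P(sensor calibration drift | strain alarm, structural fatigue) = 0.006981 / 0.511351 ≈ 0.0137

P(sensor calibration drift | strain alarm, structural fatigue) ≈ 0.0137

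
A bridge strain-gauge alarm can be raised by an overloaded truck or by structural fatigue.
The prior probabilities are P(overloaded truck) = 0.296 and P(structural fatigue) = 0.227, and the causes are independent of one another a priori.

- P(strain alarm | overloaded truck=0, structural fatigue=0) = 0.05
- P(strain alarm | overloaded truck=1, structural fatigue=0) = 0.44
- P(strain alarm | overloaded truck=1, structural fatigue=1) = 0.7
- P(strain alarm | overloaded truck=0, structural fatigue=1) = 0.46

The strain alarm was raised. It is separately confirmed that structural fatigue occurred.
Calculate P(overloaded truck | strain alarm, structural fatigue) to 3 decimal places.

P(overloaded truck | strain alarm, structural fatigue) ≈ 0.390

For the numerator, keep only overloaded truck=true terms: 0.7×0.296 = 0.207200
Normalizer over all consistent configurations: 0.46×0.704 + 0.7×0.296 = 0.531040
P(overloaded truck | strain alarm, structural fatigue) = 0.207200/0.531040 ≈ 0.390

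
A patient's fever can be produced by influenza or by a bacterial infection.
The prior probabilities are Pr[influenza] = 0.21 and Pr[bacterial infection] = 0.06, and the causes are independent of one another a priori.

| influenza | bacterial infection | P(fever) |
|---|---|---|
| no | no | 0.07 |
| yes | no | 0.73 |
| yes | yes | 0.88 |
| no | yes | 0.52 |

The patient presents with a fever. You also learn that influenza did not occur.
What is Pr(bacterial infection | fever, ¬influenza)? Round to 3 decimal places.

Pr(bacterial infection | fever, ¬influenza) ≈ 0.322

For the numerator, keep only bacterial infection=true terms: 0.52·0.06 = 0.031200
Denominator P(fever | ¬influenza): 0.07·0.94 + 0.52·0.06 = 0.097000
P(bacterial infection | fever, ¬influenza) = 0.031200/0.097000 ≈ 0.322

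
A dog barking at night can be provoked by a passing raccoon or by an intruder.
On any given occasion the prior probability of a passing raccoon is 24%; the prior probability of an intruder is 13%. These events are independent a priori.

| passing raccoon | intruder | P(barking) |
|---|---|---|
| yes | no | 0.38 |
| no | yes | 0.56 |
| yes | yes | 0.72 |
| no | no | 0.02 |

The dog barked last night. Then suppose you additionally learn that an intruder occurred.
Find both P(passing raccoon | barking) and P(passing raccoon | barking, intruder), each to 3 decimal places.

P(passing raccoon | barking) ≈ 0.598; P(passing raccoon | barking, intruder) ≈ 0.289

Weight on passing raccoon=true, given the evidence: 0.079344 + 0.022464 = 0.101808
Denominator P(barking): 0.02*0.76*0.87 + 0.56*0.76*0.13 + 0.38*0.24*0.87 + 0.72*0.24*0.13 = 0.170360
Posterior = 0.101808 / 0.170360 ≈ 0.598

With the extra evidence:
By total probability over both values of passing raccoon:
  P(barking | intruder) = 0.56×0.76 + 0.72×0.24
        = 0.425600 + 0.172800 = 0.598400
Keeping only the passing raccoon-present terms gives 0.172800, so
  P(passing raccoon | barking, intruder) = 0.172800 / 0.598400 ≈ 0.289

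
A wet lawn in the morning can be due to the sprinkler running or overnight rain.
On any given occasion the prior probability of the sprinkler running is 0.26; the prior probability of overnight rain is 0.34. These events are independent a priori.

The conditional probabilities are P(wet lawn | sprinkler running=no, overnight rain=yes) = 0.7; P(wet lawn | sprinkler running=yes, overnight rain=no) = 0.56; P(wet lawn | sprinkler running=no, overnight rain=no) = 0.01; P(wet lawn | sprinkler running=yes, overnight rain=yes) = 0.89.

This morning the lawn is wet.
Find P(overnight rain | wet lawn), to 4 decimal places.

P(wet lawn) = 0.01*0.74*0.66 + 0.7*0.74*0.34 + 0.56*0.26*0.66 + 0.89*0.26*0.34 = 0.004884 + 0.176120 + 0.096096 + 0.078676 = 0.355776
Of this, 0.254796 comes from 0.176120 + 0.078676 (the overnight rain=true cases).
So P(overnight rain | wet lawn) = 0.254796/0.355776 ≈ 0.7162.

P(overnight rain | wet lawn) ≈ 0.7162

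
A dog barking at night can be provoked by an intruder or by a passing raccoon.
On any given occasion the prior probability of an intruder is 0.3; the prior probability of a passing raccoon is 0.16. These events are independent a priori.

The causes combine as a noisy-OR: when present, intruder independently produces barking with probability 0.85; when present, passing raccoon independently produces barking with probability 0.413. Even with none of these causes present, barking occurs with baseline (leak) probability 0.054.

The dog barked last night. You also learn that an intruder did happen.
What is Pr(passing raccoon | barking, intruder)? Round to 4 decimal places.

Pr(passing raccoon | barking, intruder) ≈ 0.1691

Under noisy-OR, P(barking | causes) = 1 − (1−0.054)·∏(1−qᵢ) over the active causes.
P(barking | intruder) = 0.8581×0.84 + 0.916705×0.16 = 0.720804 + 0.146673 = 0.867477
The passing raccoon-present share is 0.916705×0.16 = 0.146673.
So P(passing raccoon | barking, intruder) = 0.146673/0.867477 ≈ 0.1691.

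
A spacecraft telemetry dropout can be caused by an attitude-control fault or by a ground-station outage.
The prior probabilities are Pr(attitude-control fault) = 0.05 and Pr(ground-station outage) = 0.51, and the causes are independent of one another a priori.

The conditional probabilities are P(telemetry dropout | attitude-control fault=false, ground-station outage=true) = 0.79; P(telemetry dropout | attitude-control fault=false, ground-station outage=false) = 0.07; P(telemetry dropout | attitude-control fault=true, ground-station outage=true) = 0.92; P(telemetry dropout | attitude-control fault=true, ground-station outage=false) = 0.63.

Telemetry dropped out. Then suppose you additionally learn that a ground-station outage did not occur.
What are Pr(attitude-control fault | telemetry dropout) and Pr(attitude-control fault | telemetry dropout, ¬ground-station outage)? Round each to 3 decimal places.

P(telemetry dropout) = 0.07*0.95*0.49 + 0.79*0.95*0.51 + 0.63*0.05*0.49 + 0.92*0.05*0.51 = 0.032585 + 0.382755 + 0.015435 + 0.023460 = 0.454235
Of this, 0.038895 comes from 0.015435 + 0.023460 (the attitude-control fault=true cases).
P(attitude-control fault | telemetry dropout) = 0.038895 / 0.454235 ≈ 0.086

Now also conditioning on ground-station outage≠true:
P(telemetry dropout | ¬ground-station outage) = 0.07×0.95 + 0.63×0.05 = 0.066500 + 0.031500 = 0.098000
The attitude-control fault-present share is 0.63×0.05 = 0.031500.
Hence the posterior is 0.031500/0.098000 ≈ 0.321.
Ruling out ground-station outage raises the posterior on attitude-control fault — the flip side of explaining away.

Pr(attitude-control fault | telemetry dropout) ≈ 0.086; Pr(attitude-control fault | telemetry dropout, ¬ground-station outage) ≈ 0.321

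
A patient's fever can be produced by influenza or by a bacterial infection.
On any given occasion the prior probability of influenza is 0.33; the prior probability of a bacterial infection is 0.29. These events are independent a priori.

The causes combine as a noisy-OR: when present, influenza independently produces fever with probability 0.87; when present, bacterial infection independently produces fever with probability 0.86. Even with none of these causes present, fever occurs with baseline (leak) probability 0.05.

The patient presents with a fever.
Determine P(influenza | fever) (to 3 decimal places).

P(influenza | fever) ≈ 0.609

Under noisy-OR, P(fever | causes) = 1 − (1−0.05)·∏(1−qᵢ) over the active causes.
Enumerate the 4 (influenza, bacterial infection) configurations and weight by the priors:
  P(fever) = 0.05×0.67×0.71 + 0.867×0.67×0.29 + 0.8765×0.33×0.71 + 0.98271×0.33×0.29
        = 0.023785 + 0.168458 + 0.205364 + 0.094045 = 0.491652
Keeping only the influenza-present terms gives 0.299409, so
  P(influenza | fever) = 0.299409 / 0.491652 ≈ 0.609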